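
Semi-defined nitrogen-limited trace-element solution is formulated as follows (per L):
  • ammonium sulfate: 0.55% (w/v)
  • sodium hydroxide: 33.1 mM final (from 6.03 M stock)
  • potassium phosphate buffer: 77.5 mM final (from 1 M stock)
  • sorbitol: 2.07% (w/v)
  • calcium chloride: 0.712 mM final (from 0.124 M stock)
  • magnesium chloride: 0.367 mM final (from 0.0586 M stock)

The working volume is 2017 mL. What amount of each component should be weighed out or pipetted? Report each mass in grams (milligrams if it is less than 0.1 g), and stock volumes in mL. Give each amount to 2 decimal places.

Target volume = 2017 mL = 2.017 L.
ammonium sulfate: 0.55 g per 100 mL × 2017 mL ÷ 100 = 11.09 g
sodium hydroxide: V = C2·V2/C1 = 33.1 mM × 2017 mL ÷ 6030 mM = 11.07 mL
potassium phosphate buffer: dilute stock: 77.5 mM × 2017 mL ÷ 1000 mM = 156.32 mL
sorbitol: 2.07% w/v = 20.7 g/L → 20.7 × 2.017 L = 41.75 g
calcium chloride: V = C2·V2/C1 = 0.712 mM × 2017 mL ÷ 124 mM = 11.58 mL
magnesium chloride: V = C2·V2/C1 = 0.367 mM × 2017 mL ÷ 58.6 mM = 12.63 mL

ammonium sulfate 11.09 g; sodium hydroxide 11.07 mL; potassium phosphate buffer 156.32 mL; sorbitol 41.75 g; calcium chloride 11.58 mL; magnesium chloride 12.63 mL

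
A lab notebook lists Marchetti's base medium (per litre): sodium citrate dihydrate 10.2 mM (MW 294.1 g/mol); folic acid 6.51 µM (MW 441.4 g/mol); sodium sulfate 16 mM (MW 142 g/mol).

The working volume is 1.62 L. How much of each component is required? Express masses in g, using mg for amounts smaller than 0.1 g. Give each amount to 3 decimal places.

Scale factor relative to 1 L: 1.62.
sodium citrate dihydrate: 10.2 mmol/L × 294.1 g/mol × 1.62 L ÷ 1000 = 4.860 g
folic acid: 6.51 µmol/L × 441.4 g/mol × 1.62 L ÷ 1000 = 4.655 mg
sodium sulfate: 16 mmol/L × 142 g/mol × 1.62 L ÷ 1000 = 3.681 g

sodium citrate dihydrate 4.860 g; folic acid 4.655 mg; sodium sulfate 3.681 g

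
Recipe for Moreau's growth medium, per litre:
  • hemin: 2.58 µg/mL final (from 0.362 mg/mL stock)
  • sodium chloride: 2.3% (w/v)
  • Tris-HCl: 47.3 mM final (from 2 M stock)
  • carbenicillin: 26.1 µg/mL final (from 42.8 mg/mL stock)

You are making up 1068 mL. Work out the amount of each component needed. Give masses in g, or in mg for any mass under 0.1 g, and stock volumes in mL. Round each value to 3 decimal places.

Working volume: 1068 mL = 1.068 L.
hemin: V = C2·V2/C1 = 2.58 µg/mL × 1068 mL ÷ 362 µg/mL = 7.612 mL
sodium chloride: 2.3 g per 100 mL × 1068 mL ÷ 100 = 24.564 g
Tris-HCl: dilute stock: 47.3 mM × 1068 mL ÷ 2000 mM = 25.258 mL
carbenicillin: V = C2·V2/C1 = 26.1 µg/mL × 1068 mL ÷ 42800 µg/mL = 0.651 mL

hemin 7.612 mL; sodium chloride 24.564 g; Tris-HCl 25.258 mL; carbenicillin 0.651 mL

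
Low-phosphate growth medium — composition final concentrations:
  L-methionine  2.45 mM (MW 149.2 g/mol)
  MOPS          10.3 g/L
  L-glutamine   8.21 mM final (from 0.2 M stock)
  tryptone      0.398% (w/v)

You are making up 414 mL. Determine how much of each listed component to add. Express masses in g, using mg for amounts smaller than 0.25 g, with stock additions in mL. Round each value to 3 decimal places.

L-methionine 151.334 mg; MOPS 4.264 g; L-glutamine 16.995 mL; tryptone 1.648 g

Scale factor relative to 1 L: 0.414.
L-methionine: 2.45 mmol/L × 149.2 mg/mmol × 0.414 L = 151.334 mg
MOPS: 10.3 g/L × 0.414 L = 4.264 g
L-glutamine: C1V1 = C2V2 → 8.21 mM × 414 mL ÷ 200 mM = 16.995 mL
tryptone: 0.398% w/v = 3.98 g/L → 3.98 × 0.414 L = 1.648 g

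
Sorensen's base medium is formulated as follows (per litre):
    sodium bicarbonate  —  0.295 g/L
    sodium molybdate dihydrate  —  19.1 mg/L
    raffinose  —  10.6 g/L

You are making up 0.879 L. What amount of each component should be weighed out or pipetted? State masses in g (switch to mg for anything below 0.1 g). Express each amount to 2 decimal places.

Scale factor relative to 1 L: 0.879.
sodium bicarbonate: 0.295 g/L × 0.879 L = 0.26 g
sodium molybdate dihydrate: 19.1 mg/L × 0.879 L = 16.79 mg
raffinose: 10.6 g/L × 0.879 L = 9.32 g

sodium bicarbonate 0.26 g; sodium molybdate dihydrate 16.79 mg; raffinose 9.32 g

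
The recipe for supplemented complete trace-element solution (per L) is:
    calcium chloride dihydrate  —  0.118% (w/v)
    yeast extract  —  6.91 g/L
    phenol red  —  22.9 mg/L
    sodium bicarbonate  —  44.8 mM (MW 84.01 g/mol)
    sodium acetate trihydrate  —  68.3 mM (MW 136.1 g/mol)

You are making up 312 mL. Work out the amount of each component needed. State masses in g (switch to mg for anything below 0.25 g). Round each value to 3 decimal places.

Working volume: 312 mL = 0.312 L.
calcium chloride dihydrate: 0.118% w/v = 1.18 g/L → 1.18 × 0.312 L = 0.368 g
yeast extract: 6.91 g/L × 0.312 L = 2.156 g
phenol red: 22.9 mg/L × 0.312 L = 7.145 mg
sodium bicarbonate: 44.8 mmol/L × 84.01 g/mol × 0.312 L ÷ 1000 = 1.174 g
sodium acetate trihydrate: 68.3 mmol/L × 136.1 g/mol × 0.312 L ÷ 1000 = 2.900 g

calcium chloride dihydrate 0.368 g; yeast extract 2.156 g; phenol red 7.145 mg; sodium bicarbonate 1.174 g; sodium acetate trihydrate 2.900 g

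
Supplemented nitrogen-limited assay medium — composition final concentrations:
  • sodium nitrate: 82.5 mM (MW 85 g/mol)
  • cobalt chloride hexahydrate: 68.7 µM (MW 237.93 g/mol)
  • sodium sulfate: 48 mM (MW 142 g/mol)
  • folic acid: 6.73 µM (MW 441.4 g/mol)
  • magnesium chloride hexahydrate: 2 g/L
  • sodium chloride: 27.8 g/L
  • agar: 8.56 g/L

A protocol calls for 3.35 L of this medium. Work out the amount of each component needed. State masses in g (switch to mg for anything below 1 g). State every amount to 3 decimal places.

Working volume: 3.35 L.
sodium nitrate: 82.5 mmol/L × 85 g/mol × 3.35 L ÷ 1000 = 23.492 g
cobalt chloride hexahydrate: 68.7 µmol/L × 237.93 g/mol × 3.35 L ÷ 1000 = 54.758 mg
sodium sulfate: 48 mmol/L × 142 g/mol × 3.35 L ÷ 1000 = 22.834 g
folic acid: 6.73 µmol/L × 441.4 g/mol × 3.35 L ÷ 1000 = 9.952 mg
magnesium chloride hexahydrate: 2 g/L × 3.35 L = 6.700 g
sodium chloride: 27.8 g/L × 3.35 L = 93.130 g
agar: 8.56 g/L × 3.35 L = 28.676 g

sodium nitrate 23.492 g; cobalt chloride hexahydrate 54.758 mg; sodium sulfate 22.834 g; folic acid 9.952 mg; magnesium chloride hexahydrate 6.700 g; sodium chloride 93.130 g; agar 28.676 g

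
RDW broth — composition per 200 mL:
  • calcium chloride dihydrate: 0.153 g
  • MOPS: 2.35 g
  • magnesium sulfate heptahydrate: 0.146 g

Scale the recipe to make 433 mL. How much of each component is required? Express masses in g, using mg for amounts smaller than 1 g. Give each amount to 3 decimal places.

calcium chloride dihydrate 331.245 mg; MOPS 5.088 g; magnesium sulfate heptahydrate 316.090 mg

Scale factor = 433 mL / 200 mL = 2.165.
calcium chloride dihydrate: 0.153 g × (433 mL / 200 mL) = 0.331245 g = 331.245 mg
MOPS: 2.35 g × (433 mL / 200 mL) = 5.088 g
magnesium sulfate heptahydrate: 0.146 g × (433 mL / 200 mL) = 0.31609 g = 316.090 mg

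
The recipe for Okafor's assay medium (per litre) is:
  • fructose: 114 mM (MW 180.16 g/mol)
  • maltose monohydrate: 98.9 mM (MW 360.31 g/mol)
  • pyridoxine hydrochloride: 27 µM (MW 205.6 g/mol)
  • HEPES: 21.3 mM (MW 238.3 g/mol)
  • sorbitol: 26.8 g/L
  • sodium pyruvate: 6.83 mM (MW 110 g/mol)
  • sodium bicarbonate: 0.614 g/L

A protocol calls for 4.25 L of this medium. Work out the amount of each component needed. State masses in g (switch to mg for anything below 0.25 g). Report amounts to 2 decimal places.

Working volume: 4.25 L.
fructose: 114 mmol/L × 180.16 g/mol × 4.25 L ÷ 1000 = 87.29 g
maltose monohydrate: 98.9 mmol/L × 360.31 g/mol × 4.25 L ÷ 1000 = 151.45 g
pyridoxine hydrochloride: 27 µmol/L × 205.6 g/mol × 4.25 L ÷ 1000 = 23.59 mg
HEPES: 21.3 mmol/L × 238.3 g/mol × 4.25 L ÷ 1000 = 21.57 g
sorbitol: 26.8 g/L × 4.25 L = 113.90 g
sodium pyruvate: 6.83 mmol/L × 110 g/mol × 4.25 L ÷ 1000 = 3.19 g
sodium bicarbonate: 0.614 g/L × 4.25 L = 2.61 g

fructose 87.29 g; maltose monohydrate 151.45 g; pyridoxine hydrochloride 23.59 mg; HEPES 21.57 g; sorbitol 113.90 g; sodium pyruvate 3.19 g; sodium bicarbonate 2.61 g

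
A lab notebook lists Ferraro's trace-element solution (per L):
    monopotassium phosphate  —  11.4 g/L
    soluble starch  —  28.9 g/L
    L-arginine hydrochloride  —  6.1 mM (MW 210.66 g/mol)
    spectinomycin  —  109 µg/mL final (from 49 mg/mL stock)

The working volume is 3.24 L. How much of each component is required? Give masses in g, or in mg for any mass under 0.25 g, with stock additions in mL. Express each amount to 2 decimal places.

Scale factor relative to 1 L: 3.24.
monopotassium phosphate: 11.4 g/L × 3.24 L = 36.94 g
soluble starch: 28.9 g/L × 3.24 L = 93.64 g
L-arginine hydrochloride: 6.1 mmol/L × 210.66 g/mol × 3.24 L ÷ 1000 = 4.16 g
spectinomycin: V = C2·V2/C1 = 109 µg/mL × 3240 mL ÷ 49000 µg/mL = 7.21 mL

monopotassium phosphate 36.94 g; soluble starch 93.64 g; L-arginine hydrochloride 4.16 g; spectinomycin 7.21 mL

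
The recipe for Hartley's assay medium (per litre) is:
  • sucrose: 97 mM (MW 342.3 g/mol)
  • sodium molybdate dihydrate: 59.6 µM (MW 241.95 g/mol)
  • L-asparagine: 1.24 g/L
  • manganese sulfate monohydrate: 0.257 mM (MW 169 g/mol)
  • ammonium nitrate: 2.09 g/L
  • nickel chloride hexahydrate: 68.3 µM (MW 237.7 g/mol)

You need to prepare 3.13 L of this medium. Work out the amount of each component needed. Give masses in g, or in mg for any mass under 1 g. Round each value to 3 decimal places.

sucrose 103.926 g; sodium molybdate dihydrate 45.135 mg; L-asparagine 3.881 g; manganese sulfate monohydrate 135.945 mg; ammonium nitrate 6.542 g; nickel chloride hexahydrate 50.815 mg

Scale factor relative to 1 L: 3.13.
sucrose: 97 mmol/L × 342.3 g/mol × 3.13 L ÷ 1000 = 103.926 g
sodium molybdate dihydrate: 59.6 µmol/L × 241.95 g/mol × 3.13 L ÷ 1000 = 45.135 mg
L-asparagine: 1.24 g/L × 3.13 L = 3.881 g
manganese sulfate monohydrate: 0.257 mmol/L × 169 mg/mmol × 3.13 L = 135.945 mg
ammonium nitrate: 2.09 g/L × 3.13 L = 6.542 g
nickel chloride hexahydrate: 68.3 µmol/L × 237.7 g/mol × 3.13 L ÷ 1000 = 50.815 mg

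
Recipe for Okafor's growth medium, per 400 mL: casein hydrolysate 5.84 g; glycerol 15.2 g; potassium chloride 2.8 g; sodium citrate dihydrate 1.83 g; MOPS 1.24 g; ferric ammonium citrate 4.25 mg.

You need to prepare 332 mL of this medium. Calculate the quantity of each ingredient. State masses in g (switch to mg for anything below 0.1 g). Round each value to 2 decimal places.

Ratio of target to recipe volume: 332 / 400 = 0.83.
casein hydrolysate: 5.84 g × (332 mL / 400 mL) = 4.85 g
glycerol: 15.2 g × (332 mL / 400 mL) = 12.62 g
potassium chloride: 2.8 g × (332 mL / 400 mL) = 2.32 g
sodium citrate dihydrate: 1.83 g × (332 mL / 400 mL) = 1.52 g
MOPS: 1.24 g × (332 mL / 400 mL) = 1.03 g
ferric ammonium citrate: 4.25 mg × (332 mL / 400 mL) = 3.53 mg

casein hydrolysate 4.85 g; glycerol 12.62 g; potassium chloride 2.32 g; sodium citrate dihydrate 1.52 g; MOPS 1.03 g; ferric ammonium citrate 3.53 mg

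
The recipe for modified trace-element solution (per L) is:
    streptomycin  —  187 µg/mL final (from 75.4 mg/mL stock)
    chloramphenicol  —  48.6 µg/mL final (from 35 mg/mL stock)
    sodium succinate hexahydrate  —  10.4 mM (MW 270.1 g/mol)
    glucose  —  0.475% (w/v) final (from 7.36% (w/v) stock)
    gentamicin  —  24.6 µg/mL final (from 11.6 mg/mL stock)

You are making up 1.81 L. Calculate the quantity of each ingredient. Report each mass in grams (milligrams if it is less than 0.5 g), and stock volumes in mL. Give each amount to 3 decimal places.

streptomycin 4.489 mL; chloramphenicol 2.513 mL; sodium succinate hexahydrate 5.084 g; glucose 116.814 mL; gentamicin 3.838 mL

Scale factor relative to 1 L: 1.81.
streptomycin: C1V1 = C2V2 → 187 µg/mL × 1810 mL ÷ 75400 µg/mL = 4.489 mL
chloramphenicol: dilute stock: 48.6 µg/mL × 1810 mL ÷ 35000 µg/mL = 2.513 mL
sodium succinate hexahydrate: 10.4 mmol/L × 270.1 g/mol × 1.81 L ÷ 1000 = 5.084 g
glucose: V = C2·V2/C1 = 0.475% ÷ 7.36% × 1810 mL = 116.814 mL
gentamicin: C1V1 = C2V2 → 24.6 µg/mL × 1810 mL ÷ 11600 µg/mL = 3.838 mL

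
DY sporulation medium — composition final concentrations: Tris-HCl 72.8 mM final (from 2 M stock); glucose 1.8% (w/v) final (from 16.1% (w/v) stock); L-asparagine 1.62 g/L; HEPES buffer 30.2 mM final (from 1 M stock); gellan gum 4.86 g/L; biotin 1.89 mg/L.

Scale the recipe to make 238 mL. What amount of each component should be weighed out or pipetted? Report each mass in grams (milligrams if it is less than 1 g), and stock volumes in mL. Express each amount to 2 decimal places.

Target volume = 238 mL = 0.238 L.
Tris-HCl: V = C2·V2/C1 = 72.8 mM × 238 mL ÷ 2000 mM = 8.66 mL
glucose: V = C2·V2/C1 = 1.8% ÷ 16.1% × 238 mL = 26.61 mL
L-asparagine: 1.62 g/L × 0.238 L = 0.38556 g = 385.56 mg
HEPES buffer: C1V1 = C2V2 → 30.2 mM × 238 mL ÷ 1000 mM = 7.19 mL
gellan gum: 4.86 g/L × 0.238 L = 1.16 g
biotin: 1.89 mg/L × 0.238 L = 0.45 mg

Tris-HCl 8.66 mL; glucose 26.61 mL; L-asparagine 385.56 mg; HEPES buffer 7.19 mL; gellan gum 1.16 g; biotin 0.45 mg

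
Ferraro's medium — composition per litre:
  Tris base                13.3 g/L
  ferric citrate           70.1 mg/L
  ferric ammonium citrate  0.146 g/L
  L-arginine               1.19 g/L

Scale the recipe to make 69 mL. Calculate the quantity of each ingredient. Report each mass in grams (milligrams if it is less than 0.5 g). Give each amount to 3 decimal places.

Tris base 0.918 g; ferric citrate 4.837 mg; ferric ammonium citrate 10.074 mg; L-arginine 82.110 mg

Target volume = 69 mL = 0.069 L.
Tris base: 13.3 g/L × 0.069 L = 0.918 g
ferric citrate: 70.1 mg/L × 0.069 L = 4.837 mg
ferric ammonium citrate: 0.146 g/L × 0.069 L = 0.010074 g = 10.074 mg
L-arginine: 1.19 g/L × 0.069 L = 0.08211 g = 82.110 mg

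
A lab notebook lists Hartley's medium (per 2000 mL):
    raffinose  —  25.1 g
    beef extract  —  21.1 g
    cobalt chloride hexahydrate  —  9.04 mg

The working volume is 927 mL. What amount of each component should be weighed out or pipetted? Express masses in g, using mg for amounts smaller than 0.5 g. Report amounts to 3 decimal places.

Ratio of target to recipe volume: 927 / 2000 = 0.4635.
raffinose: 25.1 g × (927 mL / 2000 mL) = 11.634 g
beef extract: 21.1 g × (927 mL / 2000 mL) = 9.780 g
cobalt chloride hexahydrate: 9.04 mg × (927 mL / 2000 mL) = 4.190 mg

raffinose 11.634 g; beef extract 9.780 g; cobalt chloride hexahydrate 4.190 mg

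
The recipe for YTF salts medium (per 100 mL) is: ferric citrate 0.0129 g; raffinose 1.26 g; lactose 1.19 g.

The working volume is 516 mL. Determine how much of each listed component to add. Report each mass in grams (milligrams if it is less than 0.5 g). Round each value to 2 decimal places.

Scale factor = 516 mL / 100 mL = 5.16.
ferric citrate: 0.0129 g × (516 mL / 100 mL) = 0.066564 g = 66.56 mg
raffinose: 1.26 g × (516 mL / 100 mL) = 6.50 g
lactose: 1.19 g × (516 mL / 100 mL) = 6.14 g

ferric citrate 66.56 mg; raffinose 6.50 g; lactose 6.14 g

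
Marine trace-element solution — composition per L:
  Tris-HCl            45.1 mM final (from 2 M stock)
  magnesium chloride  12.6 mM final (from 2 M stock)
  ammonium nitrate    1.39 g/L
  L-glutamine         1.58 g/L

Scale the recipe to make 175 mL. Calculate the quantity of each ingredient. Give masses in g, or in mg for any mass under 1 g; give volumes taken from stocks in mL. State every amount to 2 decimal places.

Tris-HCl 3.95 mL; magnesium chloride 1.10 mL; ammonium nitrate 243.25 mg; L-glutamine 276.50 mg

Target volume = 175 mL = 0.175 L.
Tris-HCl: dilute stock: 45.1 mM × 175 mL ÷ 2000 mM = 3.95 mL
magnesium chloride: V = C2·V2/C1 = 12.6 mM × 175 mL ÷ 2000 mM = 1.10 mL
ammonium nitrate: 1.39 g/L × 0.175 L = 0.24325 g = 243.25 mg
L-glutamine: 1.58 g/L × 0.175 L = 0.2765 g = 276.50 mg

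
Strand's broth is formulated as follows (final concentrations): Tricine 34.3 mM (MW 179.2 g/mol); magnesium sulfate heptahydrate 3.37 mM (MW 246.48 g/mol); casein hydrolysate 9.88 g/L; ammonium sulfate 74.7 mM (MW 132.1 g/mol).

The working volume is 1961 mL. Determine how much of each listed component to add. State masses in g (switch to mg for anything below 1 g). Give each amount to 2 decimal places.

Target volume = 1961 mL = 1.961 L.
Tricine: 34.3 mmol/L × 179.2 g/mol × 1.961 L ÷ 1000 = 12.05 g
magnesium sulfate heptahydrate: 3.37 mmol/L × 246.48 g/mol × 1.961 L ÷ 1000 = 1.63 g
casein hydrolysate: 9.88 g/L × 1.961 L = 19.37 g
ammonium sulfate: 74.7 mmol/L × 132.1 g/mol × 1.961 L ÷ 1000 = 19.35 g

Tricine 12.05 g; magnesium sulfate heptahydrate 1.63 g; casein hydrolysate 19.37 g; ammonium sulfate 19.35 g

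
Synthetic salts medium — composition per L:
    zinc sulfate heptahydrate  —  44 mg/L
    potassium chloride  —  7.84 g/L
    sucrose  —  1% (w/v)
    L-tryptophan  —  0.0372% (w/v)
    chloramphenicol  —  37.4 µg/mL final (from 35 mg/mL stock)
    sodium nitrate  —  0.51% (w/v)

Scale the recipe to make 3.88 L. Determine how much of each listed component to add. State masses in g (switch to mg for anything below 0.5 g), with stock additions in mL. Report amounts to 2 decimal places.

Scale factor relative to 1 L: 3.88.
zinc sulfate heptahydrate: 44 mg/L × 3.88 L = 170.72 mg
potassium chloride: 7.84 g/L × 3.88 L = 30.42 g
sucrose: 1% w/v = 10 g/L → 10 × 3.88 L = 38.80 g
L-tryptophan: 0.0372 g per 100 mL × 3880 mL ÷ 100 = 1.44 g
chloramphenicol: C1V1 = C2V2 → 37.4 µg/mL × 3880 mL ÷ 35000 µg/mL = 4.15 mL
sodium nitrate: 0.51% w/v = 5.1 g/L → 5.1 × 3.88 L = 19.79 g

zinc sulfate heptahydrate 170.72 mg; potassium chloride 30.42 g; sucrose 38.80 g; L-tryptophan 1.44 g; chloramphenicol 4.15 mL; sodium nitrate 19.79 g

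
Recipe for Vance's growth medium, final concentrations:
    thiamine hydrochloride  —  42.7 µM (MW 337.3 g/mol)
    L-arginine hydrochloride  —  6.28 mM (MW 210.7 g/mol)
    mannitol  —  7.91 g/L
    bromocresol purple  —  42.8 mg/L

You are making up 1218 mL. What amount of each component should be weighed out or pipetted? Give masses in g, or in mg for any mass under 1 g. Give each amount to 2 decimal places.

Target volume = 1218 mL = 1.218 L.
thiamine hydrochloride: 42.7 µmol/L × 337.3 g/mol × 1.218 L ÷ 1000 = 17.54 mg
L-arginine hydrochloride: 6.28 mmol/L × 210.7 g/mol × 1.218 L ÷ 1000 = 1.61 g
mannitol: 7.91 g/L × 1.218 L = 9.63 g
bromocresol purple: 42.8 mg/L × 1.218 L = 52.13 mg

thiamine hydrochloride 17.54 mg; L-arginine hydrochloride 1.61 g; mannitol 9.63 g; bromocresol purple 52.13 mg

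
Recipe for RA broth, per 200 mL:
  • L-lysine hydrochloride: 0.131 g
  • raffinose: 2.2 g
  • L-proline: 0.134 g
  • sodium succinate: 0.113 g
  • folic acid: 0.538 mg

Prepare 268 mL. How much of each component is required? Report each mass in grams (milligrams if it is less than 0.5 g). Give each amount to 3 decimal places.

L-lysine hydrochloride 175.540 mg; raffinose 2.948 g; L-proline 179.560 mg; sodium succinate 151.420 mg; folic acid 0.721 mg

Scale factor = 268 mL / 200 mL = 1.34.
L-lysine hydrochloride: 0.131 g × (268 mL / 200 mL) = 0.17554 g = 175.540 mg
raffinose: 2.2 g × (268 mL / 200 mL) = 2.948 g
L-proline: 0.134 g × (268 mL / 200 mL) = 0.17956 g = 179.560 mg
sodium succinate: 0.113 g × (268 mL / 200 mL) = 0.15142 g = 151.420 mg
folic acid: 0.538 mg × (268 mL / 200 mL) = 0.721 mg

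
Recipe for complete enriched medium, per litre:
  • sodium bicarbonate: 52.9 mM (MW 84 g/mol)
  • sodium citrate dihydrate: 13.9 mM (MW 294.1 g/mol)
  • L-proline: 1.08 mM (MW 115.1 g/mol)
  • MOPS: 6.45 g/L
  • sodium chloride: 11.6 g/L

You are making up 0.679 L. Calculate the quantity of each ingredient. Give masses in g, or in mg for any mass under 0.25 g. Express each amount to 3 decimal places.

Working volume: 0.679 L.
sodium bicarbonate: 52.9 mmol/L × 84 g/mol × 0.679 L ÷ 1000 = 3.017 g
sodium citrate dihydrate: 13.9 mmol/L × 294.1 g/mol × 0.679 L ÷ 1000 = 2.776 g
L-proline: 1.08 mmol/L × 115.1 mg/mmol × 0.679 L = 84.405 mg
MOPS: 6.45 g/L × 0.679 L = 4.380 g
sodium chloride: 11.6 g/L × 0.679 L = 7.876 g

sodium bicarbonate 3.017 g; sodium citrate dihydrate 2.776 g; L-proline 84.405 mg; MOPS 4.380 g; sodium chloride 7.876 g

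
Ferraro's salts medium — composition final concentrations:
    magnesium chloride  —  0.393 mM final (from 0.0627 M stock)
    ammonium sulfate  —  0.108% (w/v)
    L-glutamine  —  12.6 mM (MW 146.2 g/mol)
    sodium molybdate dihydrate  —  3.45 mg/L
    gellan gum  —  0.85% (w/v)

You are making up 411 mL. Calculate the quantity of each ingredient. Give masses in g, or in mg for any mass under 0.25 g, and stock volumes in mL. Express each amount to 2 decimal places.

magnesium chloride 2.58 mL; ammonium sulfate 0.44 g; L-glutamine 0.76 g; sodium molybdate dihydrate 1.42 mg; gellan gum 3.49 g

Working volume: 411 mL = 0.411 L.
magnesium chloride: dilute stock: 0.393 mM × 411 mL ÷ 62.7 mM = 2.58 mL
ammonium sulfate: 0.108 g per 100 mL × 411 mL ÷ 100 = 0.44 g
L-glutamine: 12.6 mmol/L × 146.2 g/mol × 0.411 L ÷ 1000 = 0.76 g
sodium molybdate dihydrate: 3.45 mg/L × 0.411 L = 1.42 mg
gellan gum: 0.85 g per 100 mL × 411 mL ÷ 100 = 3.49 g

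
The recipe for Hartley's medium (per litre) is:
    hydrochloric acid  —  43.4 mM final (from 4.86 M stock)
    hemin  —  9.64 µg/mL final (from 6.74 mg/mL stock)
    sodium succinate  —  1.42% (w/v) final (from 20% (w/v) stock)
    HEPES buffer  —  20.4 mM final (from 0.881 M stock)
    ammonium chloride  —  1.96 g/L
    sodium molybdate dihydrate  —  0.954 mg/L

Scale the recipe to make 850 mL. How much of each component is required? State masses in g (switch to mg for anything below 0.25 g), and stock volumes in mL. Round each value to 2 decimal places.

Working volume: 850 mL = 0.85 L.
hydrochloric acid: dilute stock: 43.4 mM × 850 mL ÷ 4860 mM = 7.59 mL
hemin: C1V1 = C2V2 → 9.64 µg/mL × 850 mL ÷ 6740 µg/mL = 1.22 mL
sodium succinate: C1V1 = C2V2 → 1.42% ÷ 20% × 850 mL = 60.35 mL
HEPES buffer: dilute stock: 20.4 mM × 850 mL ÷ 881 mM = 19.68 mL
ammonium chloride: 1.96 g/L × 0.85 L = 1.67 g
sodium molybdate dihydrate: 0.954 mg/L × 0.85 L = 0.81 mg

hydrochloric acid 7.59 mL; hemin 1.22 mL; sodium succinate 60.35 mL; HEPES buffer 19.68 mL; ammonium chloride 1.67 g; sodium molybdate dihydrate 0.81 mg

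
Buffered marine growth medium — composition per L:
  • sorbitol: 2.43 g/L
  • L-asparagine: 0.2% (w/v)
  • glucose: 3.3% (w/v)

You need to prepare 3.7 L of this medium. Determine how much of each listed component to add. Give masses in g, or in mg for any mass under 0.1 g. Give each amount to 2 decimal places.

Working volume: 3.7 L.
sorbitol: 2.43 g/L × 3.7 L = 8.99 g
L-asparagine: 0.2 g per 100 mL × 3700 mL ÷ 100 = 7.40 g
glucose: 3.3% w/v = 33 g/L → 33 × 3.7 L = 122.10 g

sorbitol 8.99 g; L-asparagine 7.40 g; glucose 122.10 g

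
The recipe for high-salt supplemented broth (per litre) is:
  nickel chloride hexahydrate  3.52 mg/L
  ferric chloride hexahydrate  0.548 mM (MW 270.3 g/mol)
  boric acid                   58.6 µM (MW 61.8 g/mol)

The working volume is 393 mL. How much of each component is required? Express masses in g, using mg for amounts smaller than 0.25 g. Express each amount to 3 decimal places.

nickel chloride hexahydrate 1.383 mg; ferric chloride hexahydrate 58.213 mg; boric acid 1.423 mg

Working volume: 393 mL = 0.393 L.
nickel chloride hexahydrate: 3.52 mg/L × 0.393 L = 1.383 mg
ferric chloride hexahydrate: 0.548 mmol/L × 270.3 mg/mmol × 0.393 L = 58.213 mg
boric acid: 58.6 µmol/L × 61.8 g/mol × 0.393 L ÷ 1000 = 1.423 mg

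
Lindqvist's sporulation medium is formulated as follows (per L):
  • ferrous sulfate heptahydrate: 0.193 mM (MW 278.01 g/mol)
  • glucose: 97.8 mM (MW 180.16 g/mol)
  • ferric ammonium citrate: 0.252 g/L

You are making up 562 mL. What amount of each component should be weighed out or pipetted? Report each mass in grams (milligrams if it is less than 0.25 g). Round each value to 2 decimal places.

ferrous sulfate heptahydrate 30.15 mg; glucose 9.90 g; ferric ammonium citrate 141.62 mg

Scale factor relative to 1 L: 0.562.
ferrous sulfate heptahydrate: 0.193 mmol/L × 278.01 mg/mmol × 0.562 L = 30.15 mg
glucose: 97.8 mmol/L × 180.16 g/mol × 0.562 L ÷ 1000 = 9.90 g
ferric ammonium citrate: 0.252 g/L × 0.562 L = 0.141624 g = 141.62 mg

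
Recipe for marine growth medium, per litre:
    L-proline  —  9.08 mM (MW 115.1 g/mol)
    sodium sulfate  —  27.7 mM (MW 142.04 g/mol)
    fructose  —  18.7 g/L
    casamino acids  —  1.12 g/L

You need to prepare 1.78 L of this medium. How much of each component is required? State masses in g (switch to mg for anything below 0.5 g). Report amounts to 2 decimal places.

Scale factor relative to 1 L: 1.78.
L-proline: 9.08 mmol/L × 115.1 g/mol × 1.78 L ÷ 1000 = 1.86 g
sodium sulfate: 27.7 mmol/L × 142.04 g/mol × 1.78 L ÷ 1000 = 7.00 g
fructose: 18.7 g/L × 1.78 L = 33.29 g
casamino acids: 1.12 g/L × 1.78 L = 1.99 g

L-proline 1.86 g; sodium sulfate 7.00 g; fructose 33.29 g; casamino acids 1.99 g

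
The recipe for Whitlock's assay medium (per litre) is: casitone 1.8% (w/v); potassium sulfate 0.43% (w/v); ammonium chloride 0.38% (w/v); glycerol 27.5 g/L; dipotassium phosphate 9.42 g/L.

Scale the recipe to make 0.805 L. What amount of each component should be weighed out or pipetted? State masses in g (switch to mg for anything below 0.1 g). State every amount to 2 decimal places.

casitone 14.49 g; potassium sulfate 3.46 g; ammonium chloride 3.06 g; glycerol 22.14 g; dipotassium phosphate 7.58 g

Working volume: 0.805 L.
casitone: 1.8% w/v = 18 g/L → 18 × 0.805 L = 14.49 g
potassium sulfate: 0.43% w/v = 4.3 g/L → 4.3 × 0.805 L = 3.46 g
ammonium chloride: 0.38% w/v = 3.8 g/L → 3.8 × 0.805 L = 3.06 g
glycerol: 27.5 g/L × 0.805 L = 22.14 g
dipotassium phosphate: 9.42 g/L × 0.805 L = 7.58 g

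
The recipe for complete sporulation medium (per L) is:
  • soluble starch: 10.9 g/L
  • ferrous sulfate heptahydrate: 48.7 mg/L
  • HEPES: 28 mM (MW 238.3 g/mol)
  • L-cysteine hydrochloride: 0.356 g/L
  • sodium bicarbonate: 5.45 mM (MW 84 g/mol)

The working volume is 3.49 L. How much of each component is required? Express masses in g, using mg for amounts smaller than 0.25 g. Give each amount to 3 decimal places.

Working volume: 3.49 L.
soluble starch: 10.9 g/L × 3.49 L = 38.041 g
ferrous sulfate heptahydrate: 48.7 mg/L × 3.49 L = 169.963 mg
HEPES: 28 mmol/L × 238.3 g/mol × 3.49 L ÷ 1000 = 23.287 g
L-cysteine hydrochloride: 0.356 g/L × 3.49 L = 1.242 g
sodium bicarbonate: 5.45 mmol/L × 84 g/mol × 3.49 L ÷ 1000 = 1.598 g

soluble starch 38.041 g; ferrous sulfate heptahydrate 169.963 mg; HEPES 23.287 g; L-cysteine hydrochloride 1.242 g; sodium bicarbonate 1.598 g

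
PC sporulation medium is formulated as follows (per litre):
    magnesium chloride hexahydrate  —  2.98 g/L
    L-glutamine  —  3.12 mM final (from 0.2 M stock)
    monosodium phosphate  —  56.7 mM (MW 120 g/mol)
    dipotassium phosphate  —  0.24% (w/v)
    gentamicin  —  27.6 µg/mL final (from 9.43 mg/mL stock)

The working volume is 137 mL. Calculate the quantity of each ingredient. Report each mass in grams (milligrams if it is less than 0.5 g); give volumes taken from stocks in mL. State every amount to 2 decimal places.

magnesium chloride hexahydrate 408.26 mg; L-glutamine 2.14 mL; monosodium phosphate 0.93 g; dipotassium phosphate 328.80 mg; gentamicin 0.40 mL

Working volume: 137 mL = 0.137 L.
magnesium chloride hexahydrate: 2.98 g/L × 0.137 L = 0.40826 g = 408.26 mg
L-glutamine: dilute stock: 3.12 mM × 137 mL ÷ 200 mM = 2.14 mL
monosodium phosphate: 56.7 mmol/L × 120 g/mol × 0.137 L ÷ 1000 = 0.93 g
dipotassium phosphate: 0.24% w/v = 2.4 g/L → 2.4 × 0.137 L = 0.3288 g = 328.80 mg
gentamicin: C1V1 = C2V2 → 27.6 µg/mL × 137 mL ÷ 9430 µg/mL = 0.40 mL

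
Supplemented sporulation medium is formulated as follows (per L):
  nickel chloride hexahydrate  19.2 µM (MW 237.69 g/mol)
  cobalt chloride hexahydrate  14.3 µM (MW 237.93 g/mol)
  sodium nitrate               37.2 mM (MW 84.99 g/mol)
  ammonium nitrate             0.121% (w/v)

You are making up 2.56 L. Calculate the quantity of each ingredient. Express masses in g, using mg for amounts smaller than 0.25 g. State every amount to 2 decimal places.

Scale factor relative to 1 L: 2.56.
nickel chloride hexahydrate: 19.2 µmol/L × 237.69 g/mol × 2.56 L ÷ 1000 = 11.68 mg
cobalt chloride hexahydrate: 14.3 µmol/L × 237.93 g/mol × 2.56 L ÷ 1000 = 8.71 mg
sodium nitrate: 37.2 mmol/L × 84.99 g/mol × 2.56 L ÷ 1000 = 8.09 g
ammonium nitrate: 0.121% w/v = 1.21 g/L → 1.21 × 2.56 L = 3.10 g

nickel chloride hexahydrate 11.68 mg; cobalt chloride hexahydrate 8.71 mg; sodium nitrate 8.09 g; ammonium nitrate 3.10 g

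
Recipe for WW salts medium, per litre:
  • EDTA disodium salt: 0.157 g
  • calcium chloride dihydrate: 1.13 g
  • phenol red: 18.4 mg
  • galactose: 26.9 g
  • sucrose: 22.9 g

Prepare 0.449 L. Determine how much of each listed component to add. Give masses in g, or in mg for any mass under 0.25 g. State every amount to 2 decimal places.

EDTA disodium salt 70.49 mg; calcium chloride dihydrate 0.51 g; phenol red 8.26 mg; galactose 12.08 g; sucrose 10.28 g

Ratio of target to recipe volume: 449 / 1000 = 0.449.
EDTA disodium salt: 0.157 g × (449 mL / 1000 mL) = 0.070493 g = 70.49 mg
calcium chloride dihydrate: 1.13 g × (449 mL / 1000 mL) = 0.51 g
phenol red: 18.4 mg × (449 mL / 1000 mL) = 8.26 mg
galactose: 26.9 g × (449 mL / 1000 mL) = 12.08 g
sucrose: 22.9 g × (449 mL / 1000 mL) = 10.28 g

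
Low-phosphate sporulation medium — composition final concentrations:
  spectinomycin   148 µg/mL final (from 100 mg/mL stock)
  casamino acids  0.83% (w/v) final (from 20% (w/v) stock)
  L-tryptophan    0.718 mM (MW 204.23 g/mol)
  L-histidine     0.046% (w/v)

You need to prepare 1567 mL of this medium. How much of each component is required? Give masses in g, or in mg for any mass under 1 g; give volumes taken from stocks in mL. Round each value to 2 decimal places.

Scale factor relative to 1 L: 1.567.
spectinomycin: C1V1 = C2V2 → 148 µg/mL × 1567 mL ÷ 100000 µg/mL = 2.32 mL
casamino acids: C1V1 = C2V2 → 0.83% ÷ 20% × 1567 mL = 65.03 mL
L-tryptophan: 0.718 mmol/L × 204.23 mg/mmol × 1.567 L = 229.78 mg
L-histidine: 0.046% w/v = 0.46 g/L → 0.46 × 1.567 L = 0.72082 g = 720.82 mg

spectinomycin 2.32 mL; casamino acids 65.03 mL; L-tryptophan 229.78 mg; L-histidine 720.82 mg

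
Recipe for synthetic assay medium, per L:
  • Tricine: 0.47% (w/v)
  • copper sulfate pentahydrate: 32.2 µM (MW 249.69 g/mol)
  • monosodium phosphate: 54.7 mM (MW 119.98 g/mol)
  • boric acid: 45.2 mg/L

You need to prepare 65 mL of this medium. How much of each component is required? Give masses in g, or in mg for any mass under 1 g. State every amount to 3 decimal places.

Target volume = 65 mL = 0.065 L.
Tricine: 0.47% w/v = 4.7 g/L → 4.7 × 0.065 L = 0.3055 g = 305.500 mg
copper sulfate pentahydrate: 32.2 µmol/L × 249.69 g/mol × 0.065 L ÷ 1000 = 0.523 mg
monosodium phosphate: 54.7 mmol/L × 119.98 mg/mmol × 0.065 L = 426.589 mg
boric acid: 45.2 mg/L × 0.065 L = 2.938 mg

Tricine 305.500 mg; copper sulfate pentahydrate 0.523 mg; monosodium phosphate 426.589 mg; boric acid 2.938 mg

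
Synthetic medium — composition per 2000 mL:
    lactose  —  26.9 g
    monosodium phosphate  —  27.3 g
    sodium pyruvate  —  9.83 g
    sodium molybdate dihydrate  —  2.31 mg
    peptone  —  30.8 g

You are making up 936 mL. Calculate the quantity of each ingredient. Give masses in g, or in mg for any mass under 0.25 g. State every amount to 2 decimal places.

Ratio of target to recipe volume: 936 / 2000 = 0.468.
lactose: 26.9 g × (936 mL / 2000 mL) = 12.59 g
monosodium phosphate: 27.3 g × (936 mL / 2000 mL) = 12.78 g
sodium pyruvate: 9.83 g × (936 mL / 2000 mL) = 4.60 g
sodium molybdate dihydrate: 2.31 mg × (936 mL / 2000 mL) = 1.08 mg
peptone: 30.8 g × (936 mL / 2000 mL) = 14.41 g

lactose 12.59 g; monosodium phosphate 12.78 g; sodium pyruvate 4.60 g; sodium molybdate dihydrate 1.08 mg; peptone 14.41 g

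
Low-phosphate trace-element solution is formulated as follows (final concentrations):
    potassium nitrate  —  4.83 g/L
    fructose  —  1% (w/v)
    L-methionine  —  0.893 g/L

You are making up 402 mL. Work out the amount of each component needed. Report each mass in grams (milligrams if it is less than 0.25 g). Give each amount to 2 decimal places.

potassium nitrate 1.94 g; fructose 4.02 g; L-methionine 0.36 g

Target volume = 402 mL = 0.402 L.
potassium nitrate: 4.83 g/L × 0.402 L = 1.94 g
fructose: 1 g per 100 mL × 402 mL ÷ 100 = 4.02 g
L-methionine: 0.893 g/L × 0.402 L = 0.36 g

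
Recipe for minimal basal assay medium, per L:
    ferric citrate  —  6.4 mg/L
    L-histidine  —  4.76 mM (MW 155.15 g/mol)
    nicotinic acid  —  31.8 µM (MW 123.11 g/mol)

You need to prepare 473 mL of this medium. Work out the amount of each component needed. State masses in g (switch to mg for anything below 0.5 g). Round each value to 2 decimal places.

Working volume: 473 mL = 0.473 L.
ferric citrate: 6.4 mg/L × 0.473 L = 3.03 mg
L-histidine: 4.76 mmol/L × 155.15 mg/mmol × 0.473 L = 349.32 mg
nicotinic acid: 31.8 µmol/L × 123.11 g/mol × 0.473 L ÷ 1000 = 1.85 mg

ferric citrate 3.03 mg; L-histidine 349.32 mg; nicotinic acid 1.85 mg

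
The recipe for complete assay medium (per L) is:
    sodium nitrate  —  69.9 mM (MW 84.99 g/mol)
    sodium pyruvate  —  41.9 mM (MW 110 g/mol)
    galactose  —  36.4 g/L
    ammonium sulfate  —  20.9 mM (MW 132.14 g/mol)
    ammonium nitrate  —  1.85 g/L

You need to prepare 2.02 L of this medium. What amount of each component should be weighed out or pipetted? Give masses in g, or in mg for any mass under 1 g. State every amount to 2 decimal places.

sodium nitrate 12.00 g; sodium pyruvate 9.31 g; galactose 73.53 g; ammonium sulfate 5.58 g; ammonium nitrate 3.74 g

Working volume: 2.02 L.
sodium nitrate: 69.9 mmol/L × 84.99 g/mol × 2.02 L ÷ 1000 = 12.00 g
sodium pyruvate: 41.9 mmol/L × 110 g/mol × 2.02 L ÷ 1000 = 9.31 g
galactose: 36.4 g/L × 2.02 L = 73.53 g
ammonium sulfate: 20.9 mmol/L × 132.14 g/mol × 2.02 L ÷ 1000 = 5.58 g
ammonium nitrate: 1.85 g/L × 2.02 L = 3.74 g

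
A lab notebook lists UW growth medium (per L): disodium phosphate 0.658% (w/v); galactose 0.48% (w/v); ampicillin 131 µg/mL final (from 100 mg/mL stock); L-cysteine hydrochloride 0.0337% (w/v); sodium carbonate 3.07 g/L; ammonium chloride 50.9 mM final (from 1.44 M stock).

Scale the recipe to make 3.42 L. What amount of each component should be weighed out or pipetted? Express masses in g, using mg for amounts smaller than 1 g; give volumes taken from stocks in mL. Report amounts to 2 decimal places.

Working volume: 3.42 L.
disodium phosphate: 0.658% w/v = 6.58 g/L → 6.58 × 3.42 L = 22.50 g
galactose: 0.48 g per 100 mL × 3420 mL ÷ 100 = 16.42 g
ampicillin: V = C2·V2/C1 = 131 µg/mL × 3420 mL ÷ 100000 µg/mL = 4.48 mL
L-cysteine hydrochloride: 0.0337% w/v = 0.337 g/L → 0.337 × 3.42 L = 1.15 g
sodium carbonate: 3.07 g/L × 3.42 L = 10.50 g
ammonium chloride: C1V1 = C2V2 → 50.9 mM × 3420 mL ÷ 1440 mM = 120.89 mL

disodium phosphate 22.50 g; galactose 16.42 g; ampicillin 4.48 mL; L-cysteine hydrochloride 1.15 g; sodium carbonate 10.50 g; ammonium chloride 120.89 mL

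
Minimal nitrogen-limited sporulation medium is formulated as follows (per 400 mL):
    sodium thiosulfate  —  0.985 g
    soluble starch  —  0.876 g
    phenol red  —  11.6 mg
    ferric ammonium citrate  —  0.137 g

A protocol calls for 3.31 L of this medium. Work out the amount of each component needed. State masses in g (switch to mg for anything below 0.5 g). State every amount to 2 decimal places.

Ratio of target to recipe volume: 3310 / 400 = 8.275.
sodium thiosulfate: 0.985 g × (3310 mL / 400 mL) = 8.15 g
soluble starch: 0.876 g × (3310 mL / 400 mL) = 7.25 g
phenol red: 11.6 mg × (3310 mL / 400 mL) = 95.99 mg
ferric ammonium citrate: 0.137 g × (3310 mL / 400 mL) = 1.13 g

sodium thiosulfate 8.15 g; soluble starch 7.25 g; phenol red 95.99 mg; ferric ammonium citrate 1.13 g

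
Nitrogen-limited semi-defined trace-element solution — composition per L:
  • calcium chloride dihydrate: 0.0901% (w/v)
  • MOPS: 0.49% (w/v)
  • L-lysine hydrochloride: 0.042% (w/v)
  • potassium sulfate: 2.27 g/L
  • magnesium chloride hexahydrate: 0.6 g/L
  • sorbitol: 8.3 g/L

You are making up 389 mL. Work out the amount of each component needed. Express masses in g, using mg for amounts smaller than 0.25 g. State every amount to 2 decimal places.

Working volume: 389 mL = 0.389 L.
calcium chloride dihydrate: 0.0901 g per 100 mL × 389 mL ÷ 100 = 0.35 g
MOPS: 0.49 g per 100 mL × 389 mL ÷ 100 = 1.91 g
L-lysine hydrochloride: 0.042% w/v = 0.42 g/L → 0.42 × 0.389 L = 0.16338 g = 163.38 mg
potassium sulfate: 2.27 g/L × 0.389 L = 0.88 g
magnesium chloride hexahydrate: 0.6 g/L × 0.389 L = 0.2334 g = 233.40 mg
sorbitol: 8.3 g/L × 0.389 L = 3.23 g

calcium chloride dihydrate 0.35 g; MOPS 1.91 g; L-lysine hydrochloride 163.38 mg; potassium sulfate 0.88 g; magnesium chloride hexahydrate 233.40 mg; sorbitol 3.23 g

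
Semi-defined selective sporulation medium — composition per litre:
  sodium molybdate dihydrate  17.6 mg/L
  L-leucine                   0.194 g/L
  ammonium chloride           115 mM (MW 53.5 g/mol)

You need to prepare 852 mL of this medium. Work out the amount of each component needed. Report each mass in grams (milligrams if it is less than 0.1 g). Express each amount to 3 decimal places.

sodium molybdate dihydrate 14.995 mg; L-leucine 0.165 g; ammonium chloride 5.242 g

Target volume = 852 mL = 0.852 L.
sodium molybdate dihydrate: 17.6 mg/L × 0.852 L = 14.995 mg
L-leucine: 0.194 g/L × 0.852 L = 0.165 g
ammonium chloride: 115 mmol/L × 53.5 g/mol × 0.852 L ÷ 1000 = 5.242 g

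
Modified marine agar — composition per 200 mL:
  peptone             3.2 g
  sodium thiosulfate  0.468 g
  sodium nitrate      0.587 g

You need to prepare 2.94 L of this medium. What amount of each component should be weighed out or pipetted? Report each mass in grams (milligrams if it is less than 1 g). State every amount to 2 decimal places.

peptone 47.04 g; sodium thiosulfate 6.88 g; sodium nitrate 8.63 g

Scale factor = 2940 mL / 200 mL = 14.7.
peptone: 3.2 g × (2940 mL / 200 mL) = 47.04 g
sodium thiosulfate: 0.468 g × (2940 mL / 200 mL) = 6.88 g
sodium nitrate: 0.587 g × (2940 mL / 200 mL) = 8.63 g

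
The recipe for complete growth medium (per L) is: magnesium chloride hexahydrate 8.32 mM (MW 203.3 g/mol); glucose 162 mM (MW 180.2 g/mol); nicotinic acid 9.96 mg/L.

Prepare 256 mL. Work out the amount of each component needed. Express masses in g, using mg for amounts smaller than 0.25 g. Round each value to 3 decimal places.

Scale factor relative to 1 L: 0.256.
magnesium chloride hexahydrate: 8.32 mmol/L × 203.3 g/mol × 0.256 L ÷ 1000 = 0.433 g
glucose: 162 mmol/L × 180.2 g/mol × 0.256 L ÷ 1000 = 7.473 g
nicotinic acid: 9.96 mg/L × 0.256 L = 2.550 mg

magnesium chloride hexahydrate 0.433 g; glucose 7.473 g; nicotinic acid 2.550 mg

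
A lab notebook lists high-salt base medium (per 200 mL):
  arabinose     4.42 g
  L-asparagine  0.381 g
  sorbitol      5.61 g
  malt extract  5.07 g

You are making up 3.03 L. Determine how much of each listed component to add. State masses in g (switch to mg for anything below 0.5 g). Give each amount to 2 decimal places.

arabinose 66.96 g; L-asparagine 5.77 g; sorbitol 84.99 g; malt extract 76.81 g

Ratio of target to recipe volume: 3030 / 200 = 15.15.
arabinose: 4.42 g × (3030 mL / 200 mL) = 66.96 g
L-asparagine: 0.381 g × (3030 mL / 200 mL) = 5.77 g
sorbitol: 5.61 g × (3030 mL / 200 mL) = 84.99 g
malt extract: 5.07 g × (3030 mL / 200 mL) = 76.81 g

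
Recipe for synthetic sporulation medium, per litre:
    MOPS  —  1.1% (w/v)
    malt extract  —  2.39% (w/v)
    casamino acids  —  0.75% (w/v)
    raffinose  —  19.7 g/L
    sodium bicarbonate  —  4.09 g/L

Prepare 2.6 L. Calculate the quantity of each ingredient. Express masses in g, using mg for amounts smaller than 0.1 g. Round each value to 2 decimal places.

Working volume: 2.6 L.
MOPS: 1.1% w/v = 11 g/L → 11 × 2.6 L = 28.60 g
malt extract: 2.39 g per 100 mL × 2600 mL ÷ 100 = 62.14 g
casamino acids: 0.75 g per 100 mL × 2600 mL ÷ 100 = 19.50 g
raffinose: 19.7 g/L × 2.6 L = 51.22 g
sodium bicarbonate: 4.09 g/L × 2.6 L = 10.63 g

MOPS 28.60 g; malt extract 62.14 g; casamino acids 19.50 g; raffinose 51.22 g; sodium bicarbonate 10.63 g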